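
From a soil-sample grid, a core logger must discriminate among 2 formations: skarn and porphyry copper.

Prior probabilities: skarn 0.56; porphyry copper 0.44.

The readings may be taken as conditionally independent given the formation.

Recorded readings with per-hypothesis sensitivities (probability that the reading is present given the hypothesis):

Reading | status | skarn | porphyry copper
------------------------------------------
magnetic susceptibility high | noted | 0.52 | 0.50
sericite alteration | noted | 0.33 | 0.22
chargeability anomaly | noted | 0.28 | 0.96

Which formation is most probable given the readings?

porphyry copper

Multiply each prior by the joint likelihood of the reading pattern:
  skarn: 0.56 × 0.52 × 0.33 × 0.28 = 0.026907
  porphyry copper: 0.44 × 0.50 × 0.22 × 0.96 = 0.046464
The unnormalized weights sum to 0.073371.
P(skarn | evidence) ≈ 0.026907 / 0.073371 ≈ 0.367
P(porphyry copper | evidence) ≈ 0.046464 / 0.073371 ≈ 0.633
The largest is 0.633, so porphyry copper is most probable.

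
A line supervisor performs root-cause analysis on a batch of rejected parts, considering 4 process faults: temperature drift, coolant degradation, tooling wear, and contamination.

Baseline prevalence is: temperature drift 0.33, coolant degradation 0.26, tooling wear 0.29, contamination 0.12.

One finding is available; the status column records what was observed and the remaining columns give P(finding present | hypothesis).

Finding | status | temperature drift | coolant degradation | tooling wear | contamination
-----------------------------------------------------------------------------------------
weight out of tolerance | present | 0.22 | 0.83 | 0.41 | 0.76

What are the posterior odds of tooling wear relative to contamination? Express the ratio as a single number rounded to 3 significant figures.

1.30

Unnormalized posterior weight (prior times the finding likelihood) for each of the two hypotheses:
  tooling wear: 0.29 × 0.41 = 0.1189
  contamination: 0.12 × 0.76 = 0.0912
Odds(tooling wear : contamination) = 0.1189 / 0.0912 ≈ 1.30.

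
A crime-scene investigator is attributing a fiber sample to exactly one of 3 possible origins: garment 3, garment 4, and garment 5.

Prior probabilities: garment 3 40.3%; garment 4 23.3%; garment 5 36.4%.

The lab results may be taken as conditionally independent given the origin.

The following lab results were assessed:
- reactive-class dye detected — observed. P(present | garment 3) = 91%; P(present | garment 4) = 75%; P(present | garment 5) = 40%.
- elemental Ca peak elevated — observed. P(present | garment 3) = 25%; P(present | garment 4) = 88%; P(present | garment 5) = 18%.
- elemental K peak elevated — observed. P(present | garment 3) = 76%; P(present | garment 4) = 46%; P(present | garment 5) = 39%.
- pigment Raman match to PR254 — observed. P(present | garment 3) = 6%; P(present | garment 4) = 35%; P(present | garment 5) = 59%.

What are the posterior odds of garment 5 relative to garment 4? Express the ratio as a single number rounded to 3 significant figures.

0.244

Posterior odds equal prior odds times the likelihood ratio; only the two competing hypotheses matter.
  garment 5: 0.364 × 0.40 × 0.18 × 0.39 × 0.59 = 0.0060305
  garment 4: 0.233 × 0.75 × 0.88 × 0.46 × 0.35 = 0.024759
Posterior odds = 0.0060305 / 0.024759 ≈ 0.244.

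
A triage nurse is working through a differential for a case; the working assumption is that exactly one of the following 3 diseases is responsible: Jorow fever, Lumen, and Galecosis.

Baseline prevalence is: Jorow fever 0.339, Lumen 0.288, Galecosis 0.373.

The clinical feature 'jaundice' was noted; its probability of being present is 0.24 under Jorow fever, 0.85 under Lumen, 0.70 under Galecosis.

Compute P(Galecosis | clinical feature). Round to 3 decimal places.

By Bayes' rule, the unnormalized weight for each hypothesis is prior × likelihood:
  Jorow fever: 0.339 × 0.24 = 0.08136
  Lumen: 0.288 × 0.85 = 0.2448
  Galecosis: 0.373 × 0.70 = 0.2611
The unnormalized weights sum to 0.58726.
P(Galecosis | evidence) = 0.2611 / 0.58726 ≈ 0.445.

0.445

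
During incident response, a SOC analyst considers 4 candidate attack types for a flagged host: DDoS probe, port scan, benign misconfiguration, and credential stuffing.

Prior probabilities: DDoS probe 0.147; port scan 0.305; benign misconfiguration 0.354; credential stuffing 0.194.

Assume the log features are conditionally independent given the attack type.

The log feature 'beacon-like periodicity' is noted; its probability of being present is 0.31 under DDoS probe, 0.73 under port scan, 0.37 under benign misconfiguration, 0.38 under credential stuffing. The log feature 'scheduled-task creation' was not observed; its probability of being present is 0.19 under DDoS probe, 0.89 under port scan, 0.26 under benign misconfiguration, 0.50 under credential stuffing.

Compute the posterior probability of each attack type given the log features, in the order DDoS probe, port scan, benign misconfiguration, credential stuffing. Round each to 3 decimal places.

0.189, 0.125, 0.497, 0.189

For each hypothesis, the unnormalized posterior weight is prior × product of the log feature likelihoods (using 1 − P(present | H) for each absent log feature):
  DDoS probe: 0.147 × 0.31 × (1 − 0.19) = 0.036912
  port scan: 0.305 × 0.73 × (1 − 0.89) = 0.024491
  benign misconfiguration: 0.354 × 0.37 × (1 − 0.26) = 0.096925
  credential stuffing: 0.194 × 0.38 × (1 − 0.50) = 0.03686
Marginal likelihood of the evidence = 0.19519.
P(DDoS probe | evidence) = 0.036912 / 0.19519 ≈ 0.189
P(port scan | evidence) = 0.024491 / 0.19519 ≈ 0.125
P(benign misconfiguration | evidence) = 0.096925 / 0.19519 ≈ 0.497
P(credential stuffing | evidence) = 0.03686 / 0.19519 ≈ 0.189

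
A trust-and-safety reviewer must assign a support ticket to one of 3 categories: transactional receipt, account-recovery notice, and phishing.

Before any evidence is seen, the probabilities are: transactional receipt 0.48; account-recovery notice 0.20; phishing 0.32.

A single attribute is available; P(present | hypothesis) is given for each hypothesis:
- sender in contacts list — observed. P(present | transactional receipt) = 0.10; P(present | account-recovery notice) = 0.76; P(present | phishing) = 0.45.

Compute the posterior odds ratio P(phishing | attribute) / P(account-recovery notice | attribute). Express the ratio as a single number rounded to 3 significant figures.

0.947

The normalizing constant cancels in an odds ratio, so compute prior × likelihood for the two hypotheses only:
  phishing: 0.32 × 0.45 = 0.144
  account-recovery notice: 0.20 × 0.76 = 0.152
Posterior odds = 0.144 / 0.152 ≈ 0.947.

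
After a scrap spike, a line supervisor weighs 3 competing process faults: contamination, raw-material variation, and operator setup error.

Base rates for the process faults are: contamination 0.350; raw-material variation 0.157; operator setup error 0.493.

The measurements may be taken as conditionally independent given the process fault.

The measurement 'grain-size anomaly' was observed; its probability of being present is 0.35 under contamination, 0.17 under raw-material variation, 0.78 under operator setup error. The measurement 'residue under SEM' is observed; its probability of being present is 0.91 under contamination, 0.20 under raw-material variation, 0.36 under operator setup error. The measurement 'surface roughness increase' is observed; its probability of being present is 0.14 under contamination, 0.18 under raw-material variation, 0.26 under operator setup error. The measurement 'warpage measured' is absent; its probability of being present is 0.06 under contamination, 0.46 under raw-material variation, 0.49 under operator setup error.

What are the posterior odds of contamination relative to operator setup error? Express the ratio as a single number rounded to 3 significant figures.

Unnormalized posterior weight (prior times the measurement likelihoods) for each of the two hypotheses (using 1 − P(present | H) for each absent measurement):
  contamination: 0.350 × 0.35 × 0.91 × 0.14 × (1 − 0.06) = 0.01467
  operator setup error: 0.493 × 0.78 × 0.36 × 0.26 × (1 − 0.49) = 0.018356
Posterior odds = 0.01467 / 0.018356 ≈ 0.799.

0.799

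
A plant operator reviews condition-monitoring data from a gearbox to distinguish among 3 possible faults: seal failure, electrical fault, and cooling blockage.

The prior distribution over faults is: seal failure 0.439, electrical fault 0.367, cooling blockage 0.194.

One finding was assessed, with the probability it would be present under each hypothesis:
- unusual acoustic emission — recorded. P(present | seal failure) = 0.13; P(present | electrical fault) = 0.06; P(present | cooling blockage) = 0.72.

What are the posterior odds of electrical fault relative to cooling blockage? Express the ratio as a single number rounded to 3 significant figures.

0.158

Posterior odds equal prior odds times the likelihood ratio; only the two competing hypotheses matter.
  electrical fault: 0.367 × 0.06 = 0.02202
  cooling blockage: 0.194 × 0.72 = 0.13968
Odds(electrical fault : cooling blockage) = 0.02202 / 0.13968 ≈ 0.158.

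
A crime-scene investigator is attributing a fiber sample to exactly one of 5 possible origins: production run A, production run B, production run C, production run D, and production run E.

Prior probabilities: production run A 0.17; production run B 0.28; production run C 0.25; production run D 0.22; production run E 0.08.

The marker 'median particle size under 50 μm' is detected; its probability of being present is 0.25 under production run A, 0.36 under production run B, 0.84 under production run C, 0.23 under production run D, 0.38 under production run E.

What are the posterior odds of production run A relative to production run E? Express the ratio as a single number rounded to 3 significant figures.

The normalizing constant cancels in an odds ratio, so compute prior × likelihood for the two hypotheses only:
  production run A: 0.17 × 0.25 = 0.0425
  production run E: 0.08 × 0.38 = 0.0304
Odds(production run A : production run E) = 0.0425 / 0.0304 ≈ 1.40.

1.40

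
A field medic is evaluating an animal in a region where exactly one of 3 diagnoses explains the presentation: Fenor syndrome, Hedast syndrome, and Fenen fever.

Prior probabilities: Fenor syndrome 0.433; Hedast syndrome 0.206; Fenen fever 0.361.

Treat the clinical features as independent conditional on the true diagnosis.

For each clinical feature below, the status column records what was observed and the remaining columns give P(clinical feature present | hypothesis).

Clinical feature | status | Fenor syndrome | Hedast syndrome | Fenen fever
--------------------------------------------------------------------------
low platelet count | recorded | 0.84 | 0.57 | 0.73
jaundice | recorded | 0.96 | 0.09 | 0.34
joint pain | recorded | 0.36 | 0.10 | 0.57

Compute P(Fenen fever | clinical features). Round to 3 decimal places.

For each hypothesis, the unnormalized posterior weight is prior × product of the clinical feature likelihoods:
  Fenor syndrome: 0.433 × 0.84 × 0.96 × 0.36 = 0.1257
  Hedast syndrome: 0.206 × 0.57 × 0.09 × 0.10 = 0.0010568
  Fenen fever: 0.361 × 0.73 × 0.34 × 0.57 = 0.051072
Marginal likelihood of the evidence = 0.17783.
P(Fenen fever | evidence) = 0.051072 / 0.17783 ≈ 0.287.

0.287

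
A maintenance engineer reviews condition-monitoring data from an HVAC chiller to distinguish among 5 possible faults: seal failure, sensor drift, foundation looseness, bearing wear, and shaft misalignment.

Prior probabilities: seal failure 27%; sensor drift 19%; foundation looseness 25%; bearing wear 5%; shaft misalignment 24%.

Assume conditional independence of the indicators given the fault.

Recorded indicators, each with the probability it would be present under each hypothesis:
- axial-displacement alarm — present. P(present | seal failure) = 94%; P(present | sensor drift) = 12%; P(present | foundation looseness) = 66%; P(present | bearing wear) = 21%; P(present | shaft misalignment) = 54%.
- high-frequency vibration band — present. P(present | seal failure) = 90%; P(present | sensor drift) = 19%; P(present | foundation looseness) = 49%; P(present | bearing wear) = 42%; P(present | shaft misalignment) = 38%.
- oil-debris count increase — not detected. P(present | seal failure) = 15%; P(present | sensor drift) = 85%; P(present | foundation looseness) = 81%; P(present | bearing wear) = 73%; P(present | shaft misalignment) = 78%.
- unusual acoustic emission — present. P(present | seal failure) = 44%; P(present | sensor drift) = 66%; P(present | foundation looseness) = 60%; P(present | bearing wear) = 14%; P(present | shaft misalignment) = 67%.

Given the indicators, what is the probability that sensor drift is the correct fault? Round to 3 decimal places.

0.004

For each hypothesis, the unnormalized posterior weight is prior × product of the indicator likelihoods (using 1 − P(present | H) for each absent indicator):
  seal failure: 0.27 × 0.94 × 0.90 × (1 − 0.15) × 0.44 = 0.085429
  sensor drift: 0.19 × 0.12 × 0.19 × (1 − 0.85) × 0.66 = 0.00042887
  foundation looseness: 0.25 × 0.66 × 0.49 × (1 − 0.81) × 0.60 = 0.0092169
  bearing wear: 0.05 × 0.21 × 0.42 × (1 − 0.73) × 0.14 = 0.0001667
  shaft misalignment: 0.24 × 0.54 × 0.38 × (1 − 0.78) × 0.67 = 0.0072592
Marginal likelihood of the evidence = 0.1025.
P(sensor drift | evidence) = 0.00042887 / 0.1025 ≈ 0.004.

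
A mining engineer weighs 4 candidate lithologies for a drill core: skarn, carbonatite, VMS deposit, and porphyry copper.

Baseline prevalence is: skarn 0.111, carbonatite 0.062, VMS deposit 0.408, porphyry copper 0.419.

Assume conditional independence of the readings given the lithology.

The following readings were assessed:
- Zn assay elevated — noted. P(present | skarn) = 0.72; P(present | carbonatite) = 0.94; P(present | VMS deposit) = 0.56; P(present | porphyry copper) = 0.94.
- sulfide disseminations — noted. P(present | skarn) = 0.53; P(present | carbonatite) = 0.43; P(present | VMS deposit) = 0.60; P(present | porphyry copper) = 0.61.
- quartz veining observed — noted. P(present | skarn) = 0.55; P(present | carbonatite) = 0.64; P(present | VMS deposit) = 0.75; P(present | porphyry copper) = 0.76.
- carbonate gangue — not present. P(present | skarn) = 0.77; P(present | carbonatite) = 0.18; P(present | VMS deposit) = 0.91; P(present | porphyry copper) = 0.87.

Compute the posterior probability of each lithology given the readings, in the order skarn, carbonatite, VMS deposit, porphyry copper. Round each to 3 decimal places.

For each hypothesis, the unnormalized posterior weight is prior × product of the reading likelihoods (using 1 − P(present | H) for each absent reading):
  skarn: 0.111 × 0.72 × 0.53 × 0.55 × (1 − 0.77) = 0.0053582
  carbonatite: 0.062 × 0.94 × 0.43 × 0.64 × (1 − 0.18) = 0.013152
  VMS deposit: 0.408 × 0.56 × 0.60 × 0.75 × (1 − 0.91) = 0.0092534
  porphyry copper: 0.419 × 0.94 × 0.61 × 0.76 × (1 − 0.87) = 0.023737
The unnormalized weights sum to 0.051501.
P(skarn | evidence) = 0.0053582 / 0.051501 ≈ 0.104
P(carbonatite | evidence) = 0.013152 / 0.051501 ≈ 0.255
P(VMS deposit | evidence) = 0.0092534 / 0.051501 ≈ 0.180
P(porphyry copper | evidence) = 0.023737 / 0.051501 ≈ 0.461

0.104, 0.255, 0.180, 0.461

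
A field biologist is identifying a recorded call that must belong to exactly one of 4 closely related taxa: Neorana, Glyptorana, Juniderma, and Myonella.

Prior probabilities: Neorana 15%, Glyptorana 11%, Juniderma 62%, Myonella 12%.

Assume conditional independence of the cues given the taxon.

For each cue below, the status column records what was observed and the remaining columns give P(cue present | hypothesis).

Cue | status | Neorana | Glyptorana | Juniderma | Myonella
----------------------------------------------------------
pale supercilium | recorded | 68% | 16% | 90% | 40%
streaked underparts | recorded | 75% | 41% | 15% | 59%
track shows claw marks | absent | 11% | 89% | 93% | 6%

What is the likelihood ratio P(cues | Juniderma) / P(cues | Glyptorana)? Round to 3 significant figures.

1.31

Joint likelihood of the cue pattern under each hypothesis (using 1 − P(present | H) for each absent cue):
  Juniderma: 0.90 × 0.15 × (1 − 0.93) = 0.00945
  Glyptorana: 0.16 × 0.41 × (1 − 0.89) = 0.007216
Bayes factor = 0.00945 / 0.007216 ≈ 1.31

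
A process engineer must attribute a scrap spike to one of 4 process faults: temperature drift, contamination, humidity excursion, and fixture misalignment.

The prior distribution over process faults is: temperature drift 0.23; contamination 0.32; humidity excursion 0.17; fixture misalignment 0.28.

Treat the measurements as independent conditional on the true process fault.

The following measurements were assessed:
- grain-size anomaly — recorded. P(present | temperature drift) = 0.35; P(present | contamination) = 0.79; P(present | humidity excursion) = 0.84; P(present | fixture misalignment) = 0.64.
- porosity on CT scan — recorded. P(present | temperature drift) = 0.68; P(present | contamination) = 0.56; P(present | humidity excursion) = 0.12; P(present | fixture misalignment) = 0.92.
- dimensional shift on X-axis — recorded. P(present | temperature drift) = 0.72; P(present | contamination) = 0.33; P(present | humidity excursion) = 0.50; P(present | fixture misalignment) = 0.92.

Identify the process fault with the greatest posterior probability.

Multiply each prior by the joint likelihood of the measurement pattern:
  temperature drift: 0.23 × 0.35 × 0.68 × 0.72 = 0.039413
  contamination: 0.32 × 0.79 × 0.56 × 0.33 = 0.046717
  humidity excursion: 0.17 × 0.84 × 0.12 × 0.50 = 0.008568
  fixture misalignment: 0.28 × 0.64 × 0.92 × 0.92 = 0.15167
Normalizing constant Z = 0.039413 + 0.046717 + 0.008568 + 0.15167 = 0.24637.
P(temperature drift | evidence) ≈ 0.039413 / 0.24637 ≈ 0.160
P(contamination | evidence) ≈ 0.046717 / 0.24637 ≈ 0.190
P(humidity excursion | evidence) ≈ 0.008568 / 0.24637 ≈ 0.035
P(fixture misalignment | evidence) ≈ 0.15167 / 0.24637 ≈ 0.616
The largest is 0.616, so fixture misalignment is most probable.

fixture misalignment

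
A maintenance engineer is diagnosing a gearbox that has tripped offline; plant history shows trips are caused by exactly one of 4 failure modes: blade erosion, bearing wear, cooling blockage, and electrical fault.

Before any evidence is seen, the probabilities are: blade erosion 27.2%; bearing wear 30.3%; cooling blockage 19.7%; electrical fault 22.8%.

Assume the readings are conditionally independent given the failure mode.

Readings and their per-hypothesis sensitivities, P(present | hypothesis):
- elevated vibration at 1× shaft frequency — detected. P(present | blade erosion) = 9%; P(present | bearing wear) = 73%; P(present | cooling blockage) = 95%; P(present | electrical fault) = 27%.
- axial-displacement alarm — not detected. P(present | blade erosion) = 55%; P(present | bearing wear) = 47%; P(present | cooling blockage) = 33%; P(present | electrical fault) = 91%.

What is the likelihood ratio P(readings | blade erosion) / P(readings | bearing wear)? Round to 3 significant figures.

0.105

The Bayes factor is the ratio of the joint likelihoods of the reading pattern under the two hypotheses (using 1 − P(present | H) for each absent reading).
  blade erosion: 0.09 × (1 − 0.55) = 0.0405
  bearing wear: 0.73 × (1 − 0.47) = 0.3869
Bayes factor = 0.0405 / 0.3869 ≈ 0.105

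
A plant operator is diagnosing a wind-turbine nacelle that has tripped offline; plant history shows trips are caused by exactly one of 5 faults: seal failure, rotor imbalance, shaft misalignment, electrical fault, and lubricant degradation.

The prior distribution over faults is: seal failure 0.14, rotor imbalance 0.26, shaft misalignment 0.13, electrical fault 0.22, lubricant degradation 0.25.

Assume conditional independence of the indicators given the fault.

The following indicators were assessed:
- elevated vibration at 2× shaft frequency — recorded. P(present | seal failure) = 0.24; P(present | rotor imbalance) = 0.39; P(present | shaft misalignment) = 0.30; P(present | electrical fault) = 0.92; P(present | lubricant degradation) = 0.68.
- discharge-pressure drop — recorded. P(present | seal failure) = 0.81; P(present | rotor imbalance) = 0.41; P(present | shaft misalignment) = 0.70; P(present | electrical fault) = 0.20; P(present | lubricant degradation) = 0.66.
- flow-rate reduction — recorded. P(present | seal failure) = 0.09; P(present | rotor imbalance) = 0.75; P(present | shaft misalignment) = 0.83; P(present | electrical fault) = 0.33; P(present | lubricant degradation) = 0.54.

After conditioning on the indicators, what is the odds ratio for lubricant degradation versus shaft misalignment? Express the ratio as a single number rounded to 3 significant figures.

Unnormalized posterior weight (prior times the indicator likelihoods) for each of the two hypotheses:
  lubricant degradation: 0.25 × 0.68 × 0.66 × 0.54 = 0.060588
  shaft misalignment: 0.13 × 0.30 × 0.70 × 0.83 = 0.022659
Odds(lubricant degradation : shaft misalignment) = 0.060588 / 0.022659 ≈ 2.67.

2.67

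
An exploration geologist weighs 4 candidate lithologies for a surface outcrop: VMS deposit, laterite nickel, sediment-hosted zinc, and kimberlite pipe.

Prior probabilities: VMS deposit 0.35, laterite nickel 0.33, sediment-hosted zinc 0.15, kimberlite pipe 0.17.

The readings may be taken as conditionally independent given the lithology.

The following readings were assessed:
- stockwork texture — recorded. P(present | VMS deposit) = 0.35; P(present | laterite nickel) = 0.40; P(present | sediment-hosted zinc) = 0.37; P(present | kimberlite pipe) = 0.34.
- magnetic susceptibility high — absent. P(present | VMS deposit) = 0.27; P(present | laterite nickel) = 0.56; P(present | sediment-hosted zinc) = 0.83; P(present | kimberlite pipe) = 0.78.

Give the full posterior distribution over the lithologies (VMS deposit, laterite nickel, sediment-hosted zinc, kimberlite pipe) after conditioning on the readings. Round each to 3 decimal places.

0.527, 0.342, 0.056, 0.075

For each hypothesis, the unnormalized posterior weight is prior × product of the reading likelihoods (using 1 − P(present | H) for each absent reading):
  VMS deposit: 0.35 × 0.35 × (1 − 0.27) = 0.089425
  laterite nickel: 0.33 × 0.40 × (1 − 0.56) = 0.05808
  sediment-hosted zinc: 0.15 × 0.37 × (1 − 0.83) = 0.009435
  kimberlite pipe: 0.17 × 0.34 × (1 − 0.78) = 0.012716
Marginal likelihood of the evidence = 0.16966.
P(VMS deposit | evidence) = 0.089425 / 0.16966 ≈ 0.527
P(laterite nickel | evidence) = 0.05808 / 0.16966 ≈ 0.342
P(sediment-hosted zinc | evidence) = 0.009435 / 0.16966 ≈ 0.056
P(kimberlite pipe | evidence) = 0.012716 / 0.16966 ≈ 0.075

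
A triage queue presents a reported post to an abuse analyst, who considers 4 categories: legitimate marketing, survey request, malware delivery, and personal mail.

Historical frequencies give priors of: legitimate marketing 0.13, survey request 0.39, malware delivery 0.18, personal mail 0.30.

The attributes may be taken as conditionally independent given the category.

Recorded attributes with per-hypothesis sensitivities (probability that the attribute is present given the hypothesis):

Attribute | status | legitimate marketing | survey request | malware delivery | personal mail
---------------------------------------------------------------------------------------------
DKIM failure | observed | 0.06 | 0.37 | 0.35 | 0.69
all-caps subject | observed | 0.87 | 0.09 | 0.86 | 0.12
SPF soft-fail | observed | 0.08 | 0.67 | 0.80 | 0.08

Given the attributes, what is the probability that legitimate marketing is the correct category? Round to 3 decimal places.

For each hypothesis, the unnormalized posterior weight is prior × product of the attribute likelihoods:
  legitimate marketing: 0.13 × 0.06 × 0.87 × 0.08 = 0.00054288
  survey request: 0.39 × 0.37 × 0.09 × 0.67 = 0.0087013
  malware delivery: 0.18 × 0.35 × 0.86 × 0.80 = 0.043344
  personal mail: 0.30 × 0.69 × 0.12 × 0.08 = 0.0019872
The unnormalized weights sum to 0.054575.
P(legitimate marketing | evidence) = 0.00054288 / 0.054575 ≈ 0.010.

0.010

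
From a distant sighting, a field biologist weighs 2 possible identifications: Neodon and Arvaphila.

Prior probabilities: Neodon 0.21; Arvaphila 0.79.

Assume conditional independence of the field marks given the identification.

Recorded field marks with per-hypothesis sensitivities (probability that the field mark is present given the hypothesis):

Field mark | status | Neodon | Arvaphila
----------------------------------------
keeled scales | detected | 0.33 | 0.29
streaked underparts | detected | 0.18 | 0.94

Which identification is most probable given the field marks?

Arvaphila

Multiply each prior by the joint likelihood of the field mark pattern:
  Neodon: 0.21 × 0.33 × 0.18 = 0.012474
  Arvaphila: 0.79 × 0.29 × 0.94 = 0.21535
The unnormalized weights sum to 0.22783.
P(Neodon | evidence) ≈ 0.012474 / 0.22783 ≈ 0.055
P(Arvaphila | evidence) ≈ 0.21535 / 0.22783 ≈ 0.945
The largest is 0.945, so Arvaphila is most probable.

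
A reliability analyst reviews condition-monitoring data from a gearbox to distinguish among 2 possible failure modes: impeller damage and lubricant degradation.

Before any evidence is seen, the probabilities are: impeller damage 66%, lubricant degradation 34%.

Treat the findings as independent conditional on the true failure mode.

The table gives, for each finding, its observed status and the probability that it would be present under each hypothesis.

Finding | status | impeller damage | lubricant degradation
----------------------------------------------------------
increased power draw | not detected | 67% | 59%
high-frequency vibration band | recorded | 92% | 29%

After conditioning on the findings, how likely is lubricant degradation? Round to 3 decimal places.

0.168

For each hypothesis, the unnormalized posterior weight is prior × product of the finding likelihoods (using 1 − P(present | H) for each absent finding):
  impeller damage: 0.66 × (1 − 0.67) × 0.92 = 0.20038
  lubricant degradation: 0.34 × (1 − 0.59) × 0.29 = 0.040426
Marginal likelihood of the evidence = 0.2408.
P(lubricant degradation | evidence) = 0.040426 / 0.2408 ≈ 0.168.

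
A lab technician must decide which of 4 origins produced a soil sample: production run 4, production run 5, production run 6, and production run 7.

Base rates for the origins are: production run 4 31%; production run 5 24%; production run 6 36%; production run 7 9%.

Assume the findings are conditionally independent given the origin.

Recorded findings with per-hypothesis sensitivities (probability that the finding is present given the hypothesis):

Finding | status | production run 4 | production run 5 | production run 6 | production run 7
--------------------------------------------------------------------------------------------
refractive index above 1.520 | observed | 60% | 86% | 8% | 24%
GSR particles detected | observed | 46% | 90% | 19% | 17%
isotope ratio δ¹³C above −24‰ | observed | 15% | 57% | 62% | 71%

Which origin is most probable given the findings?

For each hypothesis, the unnormalized posterior weight is prior × product of the finding likelihoods:
  production run 4: 0.31 × 0.60 × 0.46 × 0.15 = 0.012834
  production run 5: 0.24 × 0.86 × 0.90 × 0.57 = 0.10588
  production run 6: 0.36 × 0.08 × 0.19 × 0.62 = 0.0033926
  production run 7: 0.09 × 0.24 × 0.17 × 0.71 = 0.0026071
The unnormalized weights sum to 0.12472.
P(production run 4 | evidence) ≈ 0.012834 / 0.12472 ≈ 0.103
P(production run 5 | evidence) ≈ 0.10588 / 0.12472 ≈ 0.849
P(production run 6 | evidence) ≈ 0.0033926 / 0.12472 ≈ 0.027
P(production run 7 | evidence) ≈ 0.0026071 / 0.12472 ≈ 0.021
The largest is 0.849, so production run 5 is most probable.

production run 5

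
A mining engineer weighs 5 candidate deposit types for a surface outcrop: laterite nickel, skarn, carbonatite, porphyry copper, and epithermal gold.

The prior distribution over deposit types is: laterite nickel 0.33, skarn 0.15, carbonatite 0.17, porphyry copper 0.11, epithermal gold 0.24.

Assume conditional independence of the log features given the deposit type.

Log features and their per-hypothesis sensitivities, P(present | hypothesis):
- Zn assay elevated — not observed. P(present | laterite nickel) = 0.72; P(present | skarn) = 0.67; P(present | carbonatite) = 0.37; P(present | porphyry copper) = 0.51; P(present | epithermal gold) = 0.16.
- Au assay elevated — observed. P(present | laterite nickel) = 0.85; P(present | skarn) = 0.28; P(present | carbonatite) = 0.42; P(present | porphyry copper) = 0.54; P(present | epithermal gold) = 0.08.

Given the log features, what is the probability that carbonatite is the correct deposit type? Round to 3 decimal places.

Multiply each prior by the joint likelihood of the log feature pattern (using 1 − P(present | H) for each absent log feature):
  laterite nickel: 0.33 × (1 − 0.72) × 0.85 = 0.07854
  skarn: 0.15 × (1 − 0.67) × 0.28 = 0.01386
  carbonatite: 0.17 × (1 − 0.37) × 0.42 = 0.044982
  porphyry copper: 0.11 × (1 − 0.51) × 0.54 = 0.029106
  epithermal gold: 0.24 × (1 − 0.16) × 0.08 = 0.016128
The unnormalized weights sum to 0.18262.
P(carbonatite | evidence) = 0.044982 / 0.18262 ≈ 0.246.

0.246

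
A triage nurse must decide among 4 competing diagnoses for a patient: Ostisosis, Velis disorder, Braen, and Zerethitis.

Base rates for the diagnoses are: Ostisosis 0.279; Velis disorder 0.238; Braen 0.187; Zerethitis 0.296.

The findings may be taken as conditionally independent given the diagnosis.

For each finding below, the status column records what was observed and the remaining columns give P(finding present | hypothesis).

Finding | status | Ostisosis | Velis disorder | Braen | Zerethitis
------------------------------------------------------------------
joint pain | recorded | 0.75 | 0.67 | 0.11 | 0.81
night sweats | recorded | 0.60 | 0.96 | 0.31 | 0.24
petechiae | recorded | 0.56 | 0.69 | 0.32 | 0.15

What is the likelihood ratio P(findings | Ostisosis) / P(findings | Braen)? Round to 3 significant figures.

23.1

Joint likelihood of the evidence pattern under each hypothesis:
  Ostisosis: 0.75 × 0.60 × 0.56 = 0.252
  Braen: 0.11 × 0.31 × 0.32 = 0.010912
Bayes factor = 0.252 / 0.010912 ≈ 23.1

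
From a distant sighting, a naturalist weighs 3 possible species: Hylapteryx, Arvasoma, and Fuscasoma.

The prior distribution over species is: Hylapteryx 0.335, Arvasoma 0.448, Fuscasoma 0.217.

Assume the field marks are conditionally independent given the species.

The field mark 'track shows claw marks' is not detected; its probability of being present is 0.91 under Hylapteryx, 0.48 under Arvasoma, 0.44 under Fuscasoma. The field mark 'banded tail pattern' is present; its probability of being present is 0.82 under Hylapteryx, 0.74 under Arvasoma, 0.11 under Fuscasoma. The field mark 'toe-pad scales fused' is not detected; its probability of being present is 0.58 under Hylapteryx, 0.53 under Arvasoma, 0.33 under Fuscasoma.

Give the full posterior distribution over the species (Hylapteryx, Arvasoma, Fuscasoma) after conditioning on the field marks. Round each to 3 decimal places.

0.103, 0.807, 0.089

Multiply each prior by the joint likelihood of the field mark pattern (using 1 − P(present | H) for each absent field mark):
  Hylapteryx: 0.335 × (1 − 0.91) × 0.82 × (1 − 0.58) = 0.010384
  Arvasoma: 0.448 × (1 − 0.48) × 0.74 × (1 − 0.53) = 0.081023
  Fuscasoma: 0.217 × (1 − 0.44) × 0.11 × (1 − 0.33) = 0.008956
Marginal likelihood of the evidence = 0.10036.
P(Hylapteryx | evidence) = 0.010384 / 0.10036 ≈ 0.103
P(Arvasoma | evidence) = 0.081023 / 0.10036 ≈ 0.807
P(Fuscasoma | evidence) = 0.008956 / 0.10036 ≈ 0.089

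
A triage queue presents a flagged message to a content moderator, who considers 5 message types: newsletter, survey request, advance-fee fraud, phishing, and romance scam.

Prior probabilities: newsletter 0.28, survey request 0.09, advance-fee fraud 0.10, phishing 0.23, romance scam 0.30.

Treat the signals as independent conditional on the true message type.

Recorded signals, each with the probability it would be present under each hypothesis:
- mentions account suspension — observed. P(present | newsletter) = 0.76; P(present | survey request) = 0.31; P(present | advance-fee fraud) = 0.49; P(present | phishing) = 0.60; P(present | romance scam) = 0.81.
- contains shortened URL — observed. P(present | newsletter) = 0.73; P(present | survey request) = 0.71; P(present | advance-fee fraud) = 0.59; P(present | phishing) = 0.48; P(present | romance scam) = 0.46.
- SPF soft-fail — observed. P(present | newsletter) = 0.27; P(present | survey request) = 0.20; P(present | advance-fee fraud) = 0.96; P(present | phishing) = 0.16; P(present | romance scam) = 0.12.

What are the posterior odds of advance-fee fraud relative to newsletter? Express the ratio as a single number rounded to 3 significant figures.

0.662

Posterior odds equal prior odds times the likelihood ratio; only the two competing hypotheses matter.
  advance-fee fraud: 0.10 × 0.49 × 0.59 × 0.96 = 0.027754
  newsletter: 0.28 × 0.76 × 0.73 × 0.27 = 0.041943
Posterior odds = 0.027754 / 0.041943 ≈ 0.662.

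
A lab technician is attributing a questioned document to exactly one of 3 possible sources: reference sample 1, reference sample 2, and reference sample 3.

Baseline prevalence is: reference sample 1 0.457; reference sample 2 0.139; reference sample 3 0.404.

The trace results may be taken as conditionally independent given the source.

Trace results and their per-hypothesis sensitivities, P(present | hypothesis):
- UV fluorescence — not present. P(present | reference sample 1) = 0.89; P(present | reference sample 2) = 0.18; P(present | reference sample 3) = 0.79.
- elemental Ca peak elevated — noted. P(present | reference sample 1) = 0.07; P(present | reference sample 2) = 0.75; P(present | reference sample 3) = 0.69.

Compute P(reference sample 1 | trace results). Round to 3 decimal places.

0.024

Multiply each prior by the joint likelihood of the trace result pattern (using 1 − P(present | H) for each absent trace result):
  reference sample 1: 0.457 × (1 − 0.89) × 0.07 = 0.0035189
  reference sample 2: 0.139 × (1 − 0.18) × 0.75 = 0.085485
  reference sample 3: 0.404 × (1 − 0.79) × 0.69 = 0.05854
The unnormalized weights sum to 0.14754.
P(reference sample 1 | evidence) = 0.0035189 / 0.14754 ≈ 0.024.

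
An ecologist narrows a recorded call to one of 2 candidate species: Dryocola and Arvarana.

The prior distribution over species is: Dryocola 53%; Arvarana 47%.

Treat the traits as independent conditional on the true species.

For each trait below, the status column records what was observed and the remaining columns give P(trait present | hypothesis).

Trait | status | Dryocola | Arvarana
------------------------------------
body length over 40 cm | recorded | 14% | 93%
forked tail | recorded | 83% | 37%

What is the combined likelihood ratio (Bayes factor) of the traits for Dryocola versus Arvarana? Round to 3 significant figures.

0.338

Joint likelihood of the trait pattern under each hypothesis:
  Dryocola: 0.14 × 0.83 = 0.1162
  Arvarana: 0.93 × 0.37 = 0.3441
Bayes factor = 0.1162 / 0.3441 ≈ 0.338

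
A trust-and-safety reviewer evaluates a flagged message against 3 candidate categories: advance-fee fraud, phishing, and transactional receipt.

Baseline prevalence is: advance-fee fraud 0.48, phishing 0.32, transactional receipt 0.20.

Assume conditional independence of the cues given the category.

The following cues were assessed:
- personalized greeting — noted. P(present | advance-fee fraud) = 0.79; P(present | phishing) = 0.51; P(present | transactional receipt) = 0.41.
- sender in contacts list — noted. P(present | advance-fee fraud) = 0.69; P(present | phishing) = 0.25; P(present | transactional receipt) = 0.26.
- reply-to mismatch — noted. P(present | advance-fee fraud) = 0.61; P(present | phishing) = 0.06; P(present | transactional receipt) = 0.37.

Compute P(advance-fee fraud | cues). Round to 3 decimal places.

0.939

Multiply each prior by the joint likelihood of the cue pattern:
  advance-fee fraud: 0.48 × 0.79 × 0.69 × 0.61 = 0.15961
  phishing: 0.32 × 0.51 × 0.25 × 0.06 = 0.002448
  transactional receipt: 0.20 × 0.41 × 0.26 × 0.37 = 0.0078884
The unnormalized weights sum to 0.16994.
P(advance-fee fraud | evidence) = 0.15961 / 0.16994 ≈ 0.939.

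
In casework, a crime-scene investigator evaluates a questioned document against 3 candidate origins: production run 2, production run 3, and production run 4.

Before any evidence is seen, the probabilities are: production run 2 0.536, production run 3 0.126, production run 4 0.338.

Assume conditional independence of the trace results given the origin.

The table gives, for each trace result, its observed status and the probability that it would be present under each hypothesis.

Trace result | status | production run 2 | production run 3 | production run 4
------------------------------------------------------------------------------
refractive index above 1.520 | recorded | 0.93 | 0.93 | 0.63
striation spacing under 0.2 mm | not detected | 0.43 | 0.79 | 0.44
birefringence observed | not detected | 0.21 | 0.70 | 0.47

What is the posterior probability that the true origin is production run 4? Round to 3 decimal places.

For each hypothesis, the unnormalized posterior weight is prior × product of the trace result likelihoods (using 1 − P(present | H) for each absent trace result):
  production run 2: 0.536 × 0.93 × (1 − 0.43) × (1 − 0.21) = 0.22447
  production run 3: 0.126 × 0.93 × (1 − 0.79) × (1 − 0.70) = 0.0073823
  production run 4: 0.338 × 0.63 × (1 − 0.44) × (1 − 0.47) = 0.063201
The unnormalized weights sum to 0.29505.
P(production run 4 | evidence) = 0.063201 / 0.29505 ≈ 0.214.

0.214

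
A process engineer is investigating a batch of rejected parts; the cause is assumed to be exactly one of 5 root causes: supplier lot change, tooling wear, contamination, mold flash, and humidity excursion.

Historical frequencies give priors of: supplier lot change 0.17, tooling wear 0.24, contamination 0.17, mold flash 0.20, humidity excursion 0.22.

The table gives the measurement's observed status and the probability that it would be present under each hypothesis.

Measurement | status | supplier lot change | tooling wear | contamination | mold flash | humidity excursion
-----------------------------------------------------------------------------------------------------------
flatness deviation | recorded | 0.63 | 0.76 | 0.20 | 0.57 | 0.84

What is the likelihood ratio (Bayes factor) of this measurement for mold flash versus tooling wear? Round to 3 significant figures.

0.750

The Bayes factor is the ratio of the two likelihoods.
  mold flash: 0.57
  tooling wear: 0.76
Bayes factor = 0.57 / 0.76 ≈ 0.750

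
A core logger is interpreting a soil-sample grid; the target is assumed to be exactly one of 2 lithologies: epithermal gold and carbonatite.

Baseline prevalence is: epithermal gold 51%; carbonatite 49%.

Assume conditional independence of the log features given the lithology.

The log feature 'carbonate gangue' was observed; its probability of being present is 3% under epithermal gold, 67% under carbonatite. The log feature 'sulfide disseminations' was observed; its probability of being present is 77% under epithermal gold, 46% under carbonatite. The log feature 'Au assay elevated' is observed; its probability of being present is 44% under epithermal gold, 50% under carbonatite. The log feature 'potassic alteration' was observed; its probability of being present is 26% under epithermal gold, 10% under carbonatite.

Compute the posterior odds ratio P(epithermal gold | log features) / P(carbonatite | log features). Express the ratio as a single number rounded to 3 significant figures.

0.178

The normalizing constant cancels in an odds ratio, so compute prior × likelihood for the two hypotheses only:
  epithermal gold: 0.51 × 0.03 × 0.77 × 0.44 × 0.26 = 0.0013477
  carbonatite: 0.49 × 0.67 × 0.46 × 0.50 × 0.10 = 0.0075509
Posterior odds = 0.0013477 / 0.0075509 ≈ 0.178.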